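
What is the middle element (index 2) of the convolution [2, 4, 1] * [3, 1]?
Use y[k] = Σ_i a[i]·b[k-i] at k=2. y[2] = 4×1 + 1×3 = 7

7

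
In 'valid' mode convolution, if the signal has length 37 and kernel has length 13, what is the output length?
'Valid' mode counts only positions where the kernel fully overlaps the signal: m - n + 1 = 37 - 13 + 1 = 25

25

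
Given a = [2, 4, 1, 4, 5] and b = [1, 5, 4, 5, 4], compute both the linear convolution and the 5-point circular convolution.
Linear: y_lin[0] = 2×1 = 2; y_lin[1] = 2×5 + 4×1 = 14; y_lin[2] = 2×4 + 4×5 + 1×1 = 29; y_lin[3] = 2×5 + 4×4 + 1×5 + 4×1 = 35; y_lin[4] = 2×4 + 4×5 + 1×4 + 4×5 + 5×1 = 57; y_lin[5] = 4×4 + 1×5 + 4×4 + 5×5 = 62; y_lin[6] = 1×4 + 4×5 + 5×4 = 44; y_lin[7] = 4×4 + 5×5 = 41; y_lin[8] = 5×4 = 20 → [2, 14, 29, 35, 57, 62, 44, 41, 20]. Circular (length 5): y[0] = 2×1 + 4×4 + 1×5 + 4×4 + 5×5 = 64; y[1] = 2×5 + 4×1 + 1×4 + 4×5 + 5×4 = 58; y[2] = 2×4 + 4×5 + 1×1 + 4×4 + 5×5 = 70; y[3] = 2×5 + 4×4 + 1×5 + 4×1 + 5×4 = 55; y[4] = 2×4 + 4×5 + 1×4 + 4×5 + 5×1 = 57 → [64, 58, 70, 55, 57]

Linear: [2, 14, 29, 35, 57, 62, 44, 41, 20], Circular: [64, 58, 70, 55, 57]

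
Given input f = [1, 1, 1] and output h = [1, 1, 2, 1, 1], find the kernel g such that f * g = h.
Output length 5 = len(f) + len(g) - 1 ⇒ len(g) = 3. Solve g forward using g[k] = (h[k] - Σ_{i≥1} f[i]·g[k-i]) / f[0]: g[0] = h[0] / f[0] = 1 / 1 = 1; g[1] = (h[1] - 1×1) / f[0] = (1 - 1×1) / 1 = 0; g[2] = (h[2] - 1×0 - 1×1) / f[0] = (2 - 1×0 - 1×1) / 1 = 1. So g = [1, 0, 1]. Forward-check [1, 1, 1] * [1, 0, 1]: h[0] = 1×1 = 1; h[1] = 1×0 + 1×1 = 1; h[2] = 1×1 + 1×0 + 1×1 = 2; h[3] = 1×1 + 1×0 = 1; h[4] = 1×1 = 1 → [1, 1, 2, 1, 1] ✓

[1, 0, 1]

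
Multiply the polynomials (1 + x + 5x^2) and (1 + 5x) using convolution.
Ascending coefficients: a = [1, 1, 5], b = [1, 5]. c[0] = 1×1 = 1; c[1] = 1×5 + 1×1 = 6; c[2] = 1×5 + 5×1 = 10; c[3] = 5×5 = 25. Result coefficients: [1, 6, 10, 25] → 1 + 6x + 10x^2 + 25x^3

1 + 6x + 10x^2 + 25x^3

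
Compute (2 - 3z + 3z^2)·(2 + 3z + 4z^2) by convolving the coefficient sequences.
Ascending coefficients: a = [2, -3, 3], b = [2, 3, 4]. c[0] = 2×2 = 4; c[1] = 2×3 + -3×2 = 0; c[2] = 2×4 + -3×3 + 3×2 = 5; c[3] = -3×4 + 3×3 = -3; c[4] = 3×4 = 12. Result coefficients: [4, 0, 5, -3, 12] → 4 + 5z^2 - 3z^3 + 12z^4

4 + 5z^2 - 3z^3 + 12z^4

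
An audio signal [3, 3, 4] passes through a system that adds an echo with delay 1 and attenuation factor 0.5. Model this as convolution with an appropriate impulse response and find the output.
Direct-path + delayed-attenuated-path model → impulse response h = [1, 0.5] (1 at lag 0, 0.5 at lag 1). Output y[n] = x[n] + 0.5·x[n - 1] (with x[n] = 0 outside 0..2): y[0] = 3 + 0.5×0 = 3; y[1] = 3 + 0.5×3 = 4.5; y[2] = 4 + 0.5×3 = 5.5; y[3] = 0 + 0.5×4 = 2.0. So y = [3, 4.5, 5.5, 2.0]

[3, 4.5, 5.5, 2.0]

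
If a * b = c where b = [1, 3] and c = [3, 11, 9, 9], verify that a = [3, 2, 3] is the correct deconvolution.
Forward-compute [3, 2, 3] * [1, 3]: c[0] = 3×1 = 3; c[1] = 3×3 + 2×1 = 11; c[2] = 2×3 + 3×1 = 9; c[3] = 3×3 = 9 → [3, 11, 9, 9]. Matches given c = [3, 11, 9, 9], so verified.

Verified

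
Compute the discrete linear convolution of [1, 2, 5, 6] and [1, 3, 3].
y[0] = 1×1 = 1; y[1] = 1×3 + 2×1 = 5; y[2] = 1×3 + 2×3 + 5×1 = 14; y[3] = 2×3 + 5×3 + 6×1 = 27; y[4] = 5×3 + 6×3 = 33; y[5] = 6×3 = 18

[1, 5, 14, 27, 33, 18]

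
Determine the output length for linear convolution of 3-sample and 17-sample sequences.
Linear/full convolution length: m + n - 1 = 3 + 17 - 1 = 19

19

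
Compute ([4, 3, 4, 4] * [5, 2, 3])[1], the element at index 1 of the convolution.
Use y[k] = Σ_i a[i]·b[k-i] at k=1. y[1] = 4×2 + 3×5 = 23

23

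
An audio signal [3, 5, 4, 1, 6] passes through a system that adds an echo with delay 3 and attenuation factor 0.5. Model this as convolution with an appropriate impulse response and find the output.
Direct-path + delayed-attenuated-path model → impulse response h = [1, 0, 0, 0.5] (1 at lag 0, 0.5 at lag 3). Output y[n] = x[n] + 0.5·x[n - 3] (with x[n] = 0 outside 0..4): y[0] = 3 + 0.5×0 = 3; y[1] = 5 + 0.5×0 = 5; y[2] = 4 + 0.5×0 = 4; y[3] = 1 + 0.5×3 = 2.5; y[4] = 6 + 0.5×5 = 8.5; y[5] = 0 + 0.5×4 = 2.0; y[6] = 0 + 0.5×1 = 0.5; y[7] = 0 + 0.5×6 = 3.0. So y = [3, 5, 4, 2.5, 8.5, 2.0, 0.5, 3.0]

[3, 5, 4, 2.5, 8.5, 2.0, 0.5, 3.0]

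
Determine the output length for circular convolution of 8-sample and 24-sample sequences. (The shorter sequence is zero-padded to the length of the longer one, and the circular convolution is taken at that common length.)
Circular convolution (zero-padding the shorter input) has length max(m, n) = max(8, 24) = 24

24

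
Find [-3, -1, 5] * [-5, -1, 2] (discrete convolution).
y[0] = -3×-5 = 15; y[1] = -3×-1 + -1×-5 = 8; y[2] = -3×2 + -1×-1 + 5×-5 = -30; y[3] = -1×2 + 5×-1 = -7; y[4] = 5×2 = 10

[15, 8, -30, -7, 10]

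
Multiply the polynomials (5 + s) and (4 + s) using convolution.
Ascending coefficients: a = [5, 1], b = [4, 1]. c[0] = 5×4 = 20; c[1] = 5×1 + 1×4 = 9; c[2] = 1×1 = 1. Result coefficients: [20, 9, 1] → 20 + 9s + s^2

20 + 9s + s^2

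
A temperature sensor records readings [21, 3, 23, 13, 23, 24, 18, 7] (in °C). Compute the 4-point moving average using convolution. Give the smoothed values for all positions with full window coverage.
4-point moving average kernel = [1, 1, 1, 1]. Apply in 'valid' mode (full window coverage): avg[0] = (21 + 3 + 23 + 13) / 4 = 15.0; avg[1] = (3 + 23 + 13 + 23) / 4 = 15.5; avg[2] = (23 + 13 + 23 + 24) / 4 = 20.75; avg[3] = (13 + 23 + 24 + 18) / 4 = 19.5; avg[4] = (23 + 24 + 18 + 7) / 4 = 18.0. Smoothed values: [15.0, 15.5, 20.75, 19.5, 18.0]

[15.0, 15.5, 20.75, 19.5, 18.0]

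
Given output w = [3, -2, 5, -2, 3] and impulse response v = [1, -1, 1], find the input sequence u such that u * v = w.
Deconvolve w=[3, -2, 5, -2, 3] by v=[1, -1, 1]. Since v[0]=1, solve forward: u[0] = w[0] / 1 = 3; u[1] = (w[1] - 3×-1) / 1 = 1; u[2] = (w[2] - 1×-1 - 3×1) / 1 = 3. So u = [3, 1, 3]. Check by forward convolution: w[0] = 3×1 = 3; w[1] = 3×-1 + 1×1 = -2; w[2] = 3×1 + 1×-1 + 3×1 = 5; w[3] = 1×1 + 3×-1 = -2; w[4] = 3×1 = 3

[3, 1, 3]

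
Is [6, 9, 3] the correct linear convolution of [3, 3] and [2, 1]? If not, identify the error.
Recompute linear convolution of [3, 3] and [2, 1]: y[0] = 3×2 = 6; y[1] = 3×1 + 3×2 = 9; y[2] = 3×1 = 3 → [6, 9, 3]. Given [6, 9, 3] matches, so answer: Yes

Yes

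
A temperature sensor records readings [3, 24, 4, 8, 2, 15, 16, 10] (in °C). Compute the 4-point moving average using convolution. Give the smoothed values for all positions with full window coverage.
4-point moving average kernel = [1, 1, 1, 1]. Apply in 'valid' mode (full window coverage): avg[0] = (3 + 24 + 4 + 8) / 4 = 9.75; avg[1] = (24 + 4 + 8 + 2) / 4 = 9.5; avg[2] = (4 + 8 + 2 + 15) / 4 = 7.25; avg[3] = (8 + 2 + 15 + 16) / 4 = 10.25; avg[4] = (2 + 15 + 16 + 10) / 4 = 10.75. Smoothed values: [9.75, 9.5, 7.25, 10.25, 10.75]

[9.75, 9.5, 7.25, 10.25, 10.75]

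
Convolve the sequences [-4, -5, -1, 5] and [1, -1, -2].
y[0] = -4×1 = -4; y[1] = -4×-1 + -5×1 = -1; y[2] = -4×-2 + -5×-1 + -1×1 = 12; y[3] = -5×-2 + -1×-1 + 5×1 = 16; y[4] = -1×-2 + 5×-1 = -3; y[5] = 5×-2 = -10

[-4, -1, 12, 16, -3, -10]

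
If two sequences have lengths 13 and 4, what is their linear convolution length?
Linear/full convolution length: m + n - 1 = 13 + 4 - 1 = 16

16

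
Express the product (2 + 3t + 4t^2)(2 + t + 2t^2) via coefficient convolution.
Ascending coefficients: a = [2, 3, 4], b = [2, 1, 2]. c[0] = 2×2 = 4; c[1] = 2×1 + 3×2 = 8; c[2] = 2×2 + 3×1 + 4×2 = 15; c[3] = 3×2 + 4×1 = 10; c[4] = 4×2 = 8. Result coefficients: [4, 8, 15, 10, 8] → 4 + 8t + 15t^2 + 10t^3 + 8t^4

4 + 8t + 15t^2 + 10t^3 + 8t^4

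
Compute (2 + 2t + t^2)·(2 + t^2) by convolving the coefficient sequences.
Ascending coefficients: a = [2, 2, 1], b = [2, 0, 1]. c[0] = 2×2 = 4; c[1] = 2×0 + 2×2 = 4; c[2] = 2×1 + 2×0 + 1×2 = 4; c[3] = 2×1 + 1×0 = 2; c[4] = 1×1 = 1. Result coefficients: [4, 4, 4, 2, 1] → 4 + 4t + 4t^2 + 2t^3 + t^4

4 + 4t + 4t^2 + 2t^3 + t^4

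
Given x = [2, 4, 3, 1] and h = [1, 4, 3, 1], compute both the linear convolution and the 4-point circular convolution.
Linear: y_lin[0] = 2×1 = 2; y_lin[1] = 2×4 + 4×1 = 12; y_lin[2] = 2×3 + 4×4 + 3×1 = 25; y_lin[3] = 2×1 + 4×3 + 3×4 + 1×1 = 27; y_lin[4] = 4×1 + 3×3 + 1×4 = 17; y_lin[5] = 3×1 + 1×3 = 6; y_lin[6] = 1×1 = 1 → [2, 12, 25, 27, 17, 6, 1]. Circular (length 4): y[0] = 2×1 + 4×1 + 3×3 + 1×4 = 19; y[1] = 2×4 + 4×1 + 3×1 + 1×3 = 18; y[2] = 2×3 + 4×4 + 3×1 + 1×1 = 26; y[3] = 2×1 + 4×3 + 3×4 + 1×1 = 27 → [19, 18, 26, 27]

Linear: [2, 12, 25, 27, 17, 6, 1], Circular: [19, 18, 26, 27]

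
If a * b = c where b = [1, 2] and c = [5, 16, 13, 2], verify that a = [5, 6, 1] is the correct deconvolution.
Forward-compute [5, 6, 1] * [1, 2]: c[0] = 5×1 = 5; c[1] = 5×2 + 6×1 = 16; c[2] = 6×2 + 1×1 = 13; c[3] = 1×2 = 2 → [5, 16, 13, 2]. Matches given c = [5, 16, 13, 2], so verified.

Verified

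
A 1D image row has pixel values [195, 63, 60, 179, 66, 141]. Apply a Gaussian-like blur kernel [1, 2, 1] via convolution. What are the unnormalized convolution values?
Convolve image row [195, 63, 60, 179, 66, 141] with kernel [1, 2, 1]: y[0] = 195×1 = 195; y[1] = 195×2 + 63×1 = 453; y[2] = 195×1 + 63×2 + 60×1 = 381; y[3] = 63×1 + 60×2 + 179×1 = 362; y[4] = 60×1 + 179×2 + 66×1 = 484; y[5] = 179×1 + 66×2 + 141×1 = 452; y[6] = 66×1 + 141×2 = 348; y[7] = 141×1 = 141 → [195, 453, 381, 362, 484, 452, 348, 141]. Normalization factor = sum(kernel) = 4.

[195, 453, 381, 362, 484, 452, 348, 141]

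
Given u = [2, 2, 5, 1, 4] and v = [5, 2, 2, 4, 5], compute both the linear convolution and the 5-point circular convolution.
Linear: y_lin[0] = 2×5 = 10; y_lin[1] = 2×2 + 2×5 = 14; y_lin[2] = 2×2 + 2×2 + 5×5 = 33; y_lin[3] = 2×4 + 2×2 + 5×2 + 1×5 = 27; y_lin[4] = 2×5 + 2×4 + 5×2 + 1×2 + 4×5 = 50; y_lin[5] = 2×5 + 5×4 + 1×2 + 4×2 = 40; y_lin[6] = 5×5 + 1×4 + 4×2 = 37; y_lin[7] = 1×5 + 4×4 = 21; y_lin[8] = 4×5 = 20 → [10, 14, 33, 27, 50, 40, 37, 21, 20]. Circular (length 5): y[0] = 2×5 + 2×5 + 5×4 + 1×2 + 4×2 = 50; y[1] = 2×2 + 2×5 + 5×5 + 1×4 + 4×2 = 51; y[2] = 2×2 + 2×2 + 5×5 + 1×5 + 4×4 = 54; y[3] = 2×4 + 2×2 + 5×2 + 1×5 + 4×5 = 47; y[4] = 2×5 + 2×4 + 5×2 + 1×2 + 4×5 = 50 → [50, 51, 54, 47, 50]

Linear: [10, 14, 33, 27, 50, 40, 37, 21, 20], Circular: [50, 51, 54, 47, 50]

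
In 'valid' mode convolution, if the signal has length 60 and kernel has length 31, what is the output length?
'Valid' mode counts only positions where the kernel fully overlaps the signal: m - n + 1 = 60 - 31 + 1 = 30

30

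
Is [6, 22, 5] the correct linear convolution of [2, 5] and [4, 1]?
Recompute linear convolution of [2, 5] and [4, 1]: y[0] = 2×4 = 8; y[1] = 2×1 + 5×4 = 22; y[2] = 5×1 = 5 → [8, 22, 5]. Compare to given [6, 22, 5]: they differ at index 0: given 6, correct 8, so answer: No

No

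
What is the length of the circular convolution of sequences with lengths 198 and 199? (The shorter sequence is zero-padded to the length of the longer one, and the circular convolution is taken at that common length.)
Circular convolution (zero-padding the shorter input) has length max(m, n) = max(198, 199) = 199

199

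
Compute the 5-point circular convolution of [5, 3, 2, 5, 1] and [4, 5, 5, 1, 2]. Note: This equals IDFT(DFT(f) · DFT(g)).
Either evaluate y[k] = Σ_j f[j]·g[(k-j) mod 5] directly, or use IDFT(DFT(f) · DFT(g)). y[0] = 5×4 + 3×2 + 2×1 + 5×5 + 1×5 = 58; y[1] = 5×5 + 3×4 + 2×2 + 5×1 + 1×5 = 51; y[2] = 5×5 + 3×5 + 2×4 + 5×2 + 1×1 = 59; y[3] = 5×1 + 3×5 + 2×5 + 5×4 + 1×2 = 52; y[4] = 5×2 + 3×1 + 2×5 + 5×5 + 1×4 = 52. Result: [58, 51, 59, 52, 52]

[58, 51, 59, 52, 52]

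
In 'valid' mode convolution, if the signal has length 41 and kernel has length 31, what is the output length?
'Valid' mode counts only positions where the kernel fully overlaps the signal: m - n + 1 = 41 - 31 + 1 = 11

11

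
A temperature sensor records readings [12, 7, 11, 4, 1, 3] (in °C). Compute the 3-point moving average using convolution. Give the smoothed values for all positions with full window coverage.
3-point moving average kernel = [1, 1, 1]. Apply in 'valid' mode (full window coverage): avg[0] = (12 + 7 + 11) / 3 = 10.0; avg[1] = (7 + 11 + 4) / 3 = 7.33; avg[2] = (11 + 4 + 1) / 3 = 5.33; avg[3] = (4 + 1 + 3) / 3 = 2.67. Smoothed values: [10.0, 7.33, 5.33, 2.67]

[10.0, 7.33, 5.33, 2.67]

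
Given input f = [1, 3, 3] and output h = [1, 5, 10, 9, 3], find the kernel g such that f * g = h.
Output length 5 = len(f) + len(g) - 1 ⇒ len(g) = 3. Solve g forward using g[k] = (h[k] - Σ_{i≥1} f[i]·g[k-i]) / f[0]: g[0] = h[0] / f[0] = 1 / 1 = 1; g[1] = (h[1] - 3×1) / f[0] = (5 - 3×1) / 1 = 2; g[2] = (h[2] - 3×2 - 3×1) / f[0] = (10 - 3×2 - 3×1) / 1 = 1. So g = [1, 2, 1]. Forward-check [1, 3, 3] * [1, 2, 1]: h[0] = 1×1 = 1; h[1] = 1×2 + 3×1 = 5; h[2] = 1×1 + 3×2 + 3×1 = 10; h[3] = 3×1 + 3×2 = 9; h[4] = 3×1 = 3 → [1, 5, 10, 9, 3] ✓

[1, 2, 1]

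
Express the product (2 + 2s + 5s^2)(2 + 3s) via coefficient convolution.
Ascending coefficients: a = [2, 2, 5], b = [2, 3]. c[0] = 2×2 = 4; c[1] = 2×3 + 2×2 = 10; c[2] = 2×3 + 5×2 = 16; c[3] = 5×3 = 15. Result coefficients: [4, 10, 16, 15] → 4 + 10s + 16s^2 + 15s^3

4 + 10s + 16s^2 + 15s^3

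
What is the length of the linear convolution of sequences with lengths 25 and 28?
Linear/full convolution length: m + n - 1 = 25 + 28 - 1 = 52

52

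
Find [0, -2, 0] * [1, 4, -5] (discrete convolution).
y[0] = 0×1 = 0; y[1] = 0×4 + -2×1 = -2; y[2] = 0×-5 + -2×4 + 0×1 = -8; y[3] = -2×-5 + 0×4 = 10; y[4] = 0×-5 = 0

[0, -2, -8, 10, 0]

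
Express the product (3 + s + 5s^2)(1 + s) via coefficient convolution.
Ascending coefficients: a = [3, 1, 5], b = [1, 1]. c[0] = 3×1 = 3; c[1] = 3×1 + 1×1 = 4; c[2] = 1×1 + 5×1 = 6; c[3] = 5×1 = 5. Result coefficients: [3, 4, 6, 5] → 3 + 4s + 6s^2 + 5s^3

3 + 4s + 6s^2 + 5s^3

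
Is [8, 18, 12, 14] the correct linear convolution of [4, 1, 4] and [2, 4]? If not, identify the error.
Recompute linear convolution of [4, 1, 4] and [2, 4]: y[0] = 4×2 = 8; y[1] = 4×4 + 1×2 = 18; y[2] = 1×4 + 4×2 = 12; y[3] = 4×4 = 16 → [8, 18, 12, 16]. Compare to given [8, 18, 12, 14]: they differ at index 3: given 14, correct 16, so answer: No

No. Error at index 3: given 14, correct 16.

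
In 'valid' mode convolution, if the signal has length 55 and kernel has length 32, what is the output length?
'Valid' mode counts only positions where the kernel fully overlaps the signal: m - n + 1 = 55 - 32 + 1 = 24

24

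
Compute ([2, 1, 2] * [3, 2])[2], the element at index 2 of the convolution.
Use y[k] = Σ_i a[i]·b[k-i] at k=2. y[2] = 1×2 + 2×3 = 8

8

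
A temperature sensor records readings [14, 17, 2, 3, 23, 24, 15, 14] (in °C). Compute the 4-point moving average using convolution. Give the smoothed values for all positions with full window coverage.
4-point moving average kernel = [1, 1, 1, 1]. Apply in 'valid' mode (full window coverage): avg[0] = (14 + 17 + 2 + 3) / 4 = 9.0; avg[1] = (17 + 2 + 3 + 23) / 4 = 11.25; avg[2] = (2 + 3 + 23 + 24) / 4 = 13.0; avg[3] = (3 + 23 + 24 + 15) / 4 = 16.25; avg[4] = (23 + 24 + 15 + 14) / 4 = 19.0. Smoothed values: [9.0, 11.25, 13.0, 16.25, 19.0]

[9.0, 11.25, 13.0, 16.25, 19.0]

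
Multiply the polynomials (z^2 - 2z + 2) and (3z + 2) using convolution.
Ascending coefficients: a = [2, -2, 1], b = [2, 3]. c[0] = 2×2 = 4; c[1] = 2×3 + -2×2 = 2; c[2] = -2×3 + 1×2 = -4; c[3] = 1×3 = 3. Result coefficients: [4, 2, -4, 3] → 3z^3 - 4z^2 + 2z + 4

3z^3 - 4z^2 + 2z + 4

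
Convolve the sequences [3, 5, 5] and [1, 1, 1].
y[0] = 3×1 = 3; y[1] = 3×1 + 5×1 = 8; y[2] = 3×1 + 5×1 + 5×1 = 13; y[3] = 5×1 + 5×1 = 10; y[4] = 5×1 = 5

[3, 8, 13, 10, 5]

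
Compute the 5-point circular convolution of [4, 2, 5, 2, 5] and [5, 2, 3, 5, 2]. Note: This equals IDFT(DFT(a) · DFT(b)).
Either evaluate y[k] = Σ_j a[j]·b[(k-j) mod 5] directly, or use IDFT(DFT(a) · DFT(b)). y[0] = 4×5 + 2×2 + 5×5 + 2×3 + 5×2 = 65; y[1] = 4×2 + 2×5 + 5×2 + 2×5 + 5×3 = 53; y[2] = 4×3 + 2×2 + 5×5 + 2×2 + 5×5 = 70; y[3] = 4×5 + 2×3 + 5×2 + 2×5 + 5×2 = 56; y[4] = 4×2 + 2×5 + 5×3 + 2×2 + 5×5 = 62. Result: [65, 53, 70, 56, 62]

[65, 53, 70, 56, 62]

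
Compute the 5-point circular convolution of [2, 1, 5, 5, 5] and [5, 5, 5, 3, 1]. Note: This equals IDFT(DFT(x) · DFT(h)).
Either evaluate y[k] = Σ_j x[j]·h[(k-j) mod 5] directly, or use IDFT(DFT(x) · DFT(h)). y[0] = 2×5 + 1×1 + 5×3 + 5×5 + 5×5 = 76; y[1] = 2×5 + 1×5 + 5×1 + 5×3 + 5×5 = 60; y[2] = 2×5 + 1×5 + 5×5 + 5×1 + 5×3 = 60; y[3] = 2×3 + 1×5 + 5×5 + 5×5 + 5×1 = 66; y[4] = 2×1 + 1×3 + 5×5 + 5×5 + 5×5 = 80. Result: [76, 60, 60, 66, 80]

[76, 60, 60, 66, 80]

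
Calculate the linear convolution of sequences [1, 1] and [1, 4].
y[0] = 1×1 = 1; y[1] = 1×4 + 1×1 = 5; y[2] = 1×4 = 4

[1, 5, 4]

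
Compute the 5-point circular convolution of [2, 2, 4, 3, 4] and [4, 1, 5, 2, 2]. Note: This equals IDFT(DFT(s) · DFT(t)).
Either evaluate y[k] = Σ_j s[j]·t[(k-j) mod 5] directly, or use IDFT(DFT(s) · DFT(t)). y[0] = 2×4 + 2×2 + 4×2 + 3×5 + 4×1 = 39; y[1] = 2×1 + 2×4 + 4×2 + 3×2 + 4×5 = 44; y[2] = 2×5 + 2×1 + 4×4 + 3×2 + 4×2 = 42; y[3] = 2×2 + 2×5 + 4×1 + 3×4 + 4×2 = 38; y[4] = 2×2 + 2×2 + 4×5 + 3×1 + 4×4 = 47. Result: [39, 44, 42, 38, 47]

[39, 44, 42, 38, 47]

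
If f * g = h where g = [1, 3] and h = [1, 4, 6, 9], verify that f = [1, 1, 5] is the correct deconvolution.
Forward-compute [1, 1, 5] * [1, 3]: h[0] = 1×1 = 1; h[1] = 1×3 + 1×1 = 4; h[2] = 1×3 + 5×1 = 8; h[3] = 5×3 = 15 → [1, 4, 8, 15]. Does not match given h = [1, 4, 6, 9].

Not verified. [1, 1, 5] * [1, 3] = [1, 4, 8, 15], which differs from [1, 4, 6, 9] at index 2.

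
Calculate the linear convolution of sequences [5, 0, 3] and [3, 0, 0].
y[0] = 5×3 = 15; y[1] = 5×0 + 0×3 = 0; y[2] = 5×0 + 0×0 + 3×3 = 9; y[3] = 0×0 + 3×0 = 0; y[4] = 3×0 = 0

[15, 0, 9, 0, 0]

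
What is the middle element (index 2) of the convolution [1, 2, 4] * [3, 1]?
Use y[k] = Σ_i a[i]·b[k-i] at k=2. y[2] = 2×1 + 4×3 = 14

14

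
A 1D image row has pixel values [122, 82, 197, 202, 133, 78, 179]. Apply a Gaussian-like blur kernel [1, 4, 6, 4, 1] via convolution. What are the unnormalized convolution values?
Convolve image row [122, 82, 197, 202, 133, 78, 179] with kernel [1, 4, 6, 4, 1]: y[0] = 122×1 = 122; y[1] = 122×4 + 82×1 = 570; y[2] = 122×6 + 82×4 + 197×1 = 1257; y[3] = 122×4 + 82×6 + 197×4 + 202×1 = 1970; y[4] = 122×1 + 82×4 + 197×6 + 202×4 + 133×1 = 2573; y[5] = 82×1 + 197×4 + 202×6 + 133×4 + 78×1 = 2692; y[6] = 197×1 + 202×4 + 133×6 + 78×4 + 179×1 = 2294; y[7] = 202×1 + 133×4 + 78×6 + 179×4 = 1918; y[8] = 133×1 + 78×4 + 179×6 = 1519; y[9] = 78×1 + 179×4 = 794; y[10] = 179×1 = 179 → [122, 570, 1257, 1970, 2573, 2692, 2294, 1918, 1519, 794, 179]. Normalization factor = sum(kernel) = 16.

[122, 570, 1257, 1970, 2573, 2692, 2294, 1918, 1519, 794, 179]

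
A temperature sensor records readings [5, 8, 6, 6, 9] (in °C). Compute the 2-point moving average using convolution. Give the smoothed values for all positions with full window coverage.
2-point moving average kernel = [1, 1]. Apply in 'valid' mode (full window coverage): avg[0] = (5 + 8) / 2 = 6.5; avg[1] = (8 + 6) / 2 = 7.0; avg[2] = (6 + 6) / 2 = 6.0; avg[3] = (6 + 9) / 2 = 7.5. Smoothed values: [6.5, 7.0, 6.0, 7.5]

[6.5, 7.0, 6.0, 7.5]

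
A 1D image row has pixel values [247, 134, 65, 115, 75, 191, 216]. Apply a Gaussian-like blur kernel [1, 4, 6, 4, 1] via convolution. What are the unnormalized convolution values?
Convolve image row [247, 134, 65, 115, 75, 191, 216] with kernel [1, 4, 6, 4, 1]: y[0] = 247×1 = 247; y[1] = 247×4 + 134×1 = 1122; y[2] = 247×6 + 134×4 + 65×1 = 2083; y[3] = 247×4 + 134×6 + 65×4 + 115×1 = 2167; y[4] = 247×1 + 134×4 + 65×6 + 115×4 + 75×1 = 1708; y[5] = 134×1 + 65×4 + 115×6 + 75×4 + 191×1 = 1575; y[6] = 65×1 + 115×4 + 75×6 + 191×4 + 216×1 = 1955; y[7] = 115×1 + 75×4 + 191×6 + 216×4 = 2425; y[8] = 75×1 + 191×4 + 216×6 = 2135; y[9] = 191×1 + 216×4 = 1055; y[10] = 216×1 = 216 → [247, 1122, 2083, 2167, 1708, 1575, 1955, 2425, 2135, 1055, 216]. Normalization factor = sum(kernel) = 16.

[247, 1122, 2083, 2167, 1708, 1575, 1955, 2425, 2135, 1055, 216]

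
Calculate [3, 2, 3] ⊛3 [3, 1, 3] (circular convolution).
Use y[k] = Σ_j f[j]·g[(k-j) mod 3]. y[0] = 3×3 + 2×3 + 3×1 = 18; y[1] = 3×1 + 2×3 + 3×3 = 18; y[2] = 3×3 + 2×1 + 3×3 = 20. Result: [18, 18, 20]

[18, 18, 20]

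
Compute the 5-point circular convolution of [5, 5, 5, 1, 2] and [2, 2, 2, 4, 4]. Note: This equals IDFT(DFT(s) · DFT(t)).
Either evaluate y[k] = Σ_j s[j]·t[(k-j) mod 5] directly, or use IDFT(DFT(s) · DFT(t)). y[0] = 5×2 + 5×4 + 5×4 + 1×2 + 2×2 = 56; y[1] = 5×2 + 5×2 + 5×4 + 1×4 + 2×2 = 48; y[2] = 5×2 + 5×2 + 5×2 + 1×4 + 2×4 = 42; y[3] = 5×4 + 5×2 + 5×2 + 1×2 + 2×4 = 50; y[4] = 5×4 + 5×4 + 5×2 + 1×2 + 2×2 = 56. Result: [56, 48, 42, 50, 56]

[56, 48, 42, 50, 56]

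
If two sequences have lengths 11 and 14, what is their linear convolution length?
Linear/full convolution length: m + n - 1 = 11 + 14 - 1 = 24

24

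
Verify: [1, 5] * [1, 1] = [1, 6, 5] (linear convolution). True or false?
Recompute linear convolution of [1, 5] and [1, 1]: y[0] = 1×1 = 1; y[1] = 1×1 + 5×1 = 6; y[2] = 5×1 = 5 → [1, 6, 5]. Given [1, 6, 5] matches, so answer: Yes

Yes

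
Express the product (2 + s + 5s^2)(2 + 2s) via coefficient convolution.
Ascending coefficients: a = [2, 1, 5], b = [2, 2]. c[0] = 2×2 = 4; c[1] = 2×2 + 1×2 = 6; c[2] = 1×2 + 5×2 = 12; c[3] = 5×2 = 10. Result coefficients: [4, 6, 12, 10] → 4 + 6s + 12s^2 + 10s^3

4 + 6s + 12s^2 + 10s^3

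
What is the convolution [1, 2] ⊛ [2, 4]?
y[0] = 1×2 = 2; y[1] = 1×4 + 2×2 = 8; y[2] = 2×4 = 8

[2, 8, 8]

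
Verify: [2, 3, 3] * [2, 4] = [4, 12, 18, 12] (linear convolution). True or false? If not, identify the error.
Recompute linear convolution of [2, 3, 3] and [2, 4]: y[0] = 2×2 = 4; y[1] = 2×4 + 3×2 = 14; y[2] = 3×4 + 3×2 = 18; y[3] = 3×4 = 12 → [4, 14, 18, 12]. Compare to given [4, 12, 18, 12]: they differ at index 1: given 12, correct 14, so answer: No

No. Error at index 1: given 12, correct 14.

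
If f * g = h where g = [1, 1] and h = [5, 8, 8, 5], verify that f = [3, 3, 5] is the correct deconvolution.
Forward-compute [3, 3, 5] * [1, 1]: h[0] = 3×1 = 3; h[1] = 3×1 + 3×1 = 6; h[2] = 3×1 + 5×1 = 8; h[3] = 5×1 = 5 → [3, 6, 8, 5]. Does not match given h = [5, 8, 8, 5].

Not verified. [3, 3, 5] * [1, 1] = [3, 6, 8, 5], which differs from [5, 8, 8, 5] at index 0.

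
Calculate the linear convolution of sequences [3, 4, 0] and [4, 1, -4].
y[0] = 3×4 = 12; y[1] = 3×1 + 4×4 = 19; y[2] = 3×-4 + 4×1 + 0×4 = -8; y[3] = 4×-4 + 0×1 = -16; y[4] = 0×-4 = 0

[12, 19, -8, -16, 0]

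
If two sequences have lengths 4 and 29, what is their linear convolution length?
Linear/full convolution length: m + n - 1 = 4 + 29 - 1 = 32

32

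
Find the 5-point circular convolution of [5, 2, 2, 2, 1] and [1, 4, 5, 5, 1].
Use y[k] = Σ_j u[j]·v[(k-j) mod 5]. y[0] = 5×1 + 2×1 + 2×5 + 2×5 + 1×4 = 31; y[1] = 5×4 + 2×1 + 2×1 + 2×5 + 1×5 = 39; y[2] = 5×5 + 2×4 + 2×1 + 2×1 + 1×5 = 42; y[3] = 5×5 + 2×5 + 2×4 + 2×1 + 1×1 = 46; y[4] = 5×1 + 2×5 + 2×5 + 2×4 + 1×1 = 34. Result: [31, 39, 42, 46, 34]

[31, 39, 42, 46, 34]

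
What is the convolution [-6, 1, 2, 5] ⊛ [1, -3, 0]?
y[0] = -6×1 = -6; y[1] = -6×-3 + 1×1 = 19; y[2] = -6×0 + 1×-3 + 2×1 = -1; y[3] = 1×0 + 2×-3 + 5×1 = -1; y[4] = 2×0 + 5×-3 = -15; y[5] = 5×0 = 0

[-6, 19, -1, -1, -15, 0]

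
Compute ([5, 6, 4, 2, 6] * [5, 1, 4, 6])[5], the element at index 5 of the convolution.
Use y[k] = Σ_i a[i]·b[k-i] at k=5. y[5] = 4×6 + 2×4 + 6×1 = 38

38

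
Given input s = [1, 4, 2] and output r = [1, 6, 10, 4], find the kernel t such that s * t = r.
Output length 4 = len(s) + len(t) - 1 ⇒ len(t) = 2. Solve t forward using t[k] = (r[k] - Σ_{i≥1} s[i]·t[k-i]) / s[0]: t[0] = r[0] / s[0] = 1 / 1 = 1; t[1] = (r[1] - 4×1) / s[0] = (6 - 4×1) / 1 = 2. So t = [1, 2]. Forward-check [1, 4, 2] * [1, 2]: r[0] = 1×1 = 1; r[1] = 1×2 + 4×1 = 6; r[2] = 4×2 + 2×1 = 10; r[3] = 2×2 = 4 → [1, 6, 10, 4] ✓

[1, 2]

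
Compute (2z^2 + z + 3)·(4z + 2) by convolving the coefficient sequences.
Ascending coefficients: a = [3, 1, 2], b = [2, 4]. c[0] = 3×2 = 6; c[1] = 3×4 + 1×2 = 14; c[2] = 1×4 + 2×2 = 8; c[3] = 2×4 = 8. Result coefficients: [6, 14, 8, 8] → 8z^3 + 8z^2 + 14z + 6

8z^3 + 8z^2 + 14z + 6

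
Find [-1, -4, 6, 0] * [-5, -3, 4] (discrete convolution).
y[0] = -1×-5 = 5; y[1] = -1×-3 + -4×-5 = 23; y[2] = -1×4 + -4×-3 + 6×-5 = -22; y[3] = -4×4 + 6×-3 + 0×-5 = -34; y[4] = 6×4 + 0×-3 = 24; y[5] = 0×4 = 0

[5, 23, -22, -34, 24, 0]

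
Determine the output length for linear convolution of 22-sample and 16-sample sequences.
Linear/full convolution length: m + n - 1 = 22 + 16 - 1 = 37

37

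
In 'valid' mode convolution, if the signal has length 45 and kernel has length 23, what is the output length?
'Valid' mode counts only positions where the kernel fully overlaps the signal: m - n + 1 = 45 - 23 + 1 = 23

23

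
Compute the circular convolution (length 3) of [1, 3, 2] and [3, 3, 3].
Use y[k] = Σ_j a[j]·b[(k-j) mod 3]. y[0] = 1×3 + 3×3 + 2×3 = 18; y[1] = 1×3 + 3×3 + 2×3 = 18; y[2] = 1×3 + 3×3 + 2×3 = 18. Result: [18, 18, 18]

[18, 18, 18]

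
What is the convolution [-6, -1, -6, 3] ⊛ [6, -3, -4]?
y[0] = -6×6 = -36; y[1] = -6×-3 + -1×6 = 12; y[2] = -6×-4 + -1×-3 + -6×6 = -9; y[3] = -1×-4 + -6×-3 + 3×6 = 40; y[4] = -6×-4 + 3×-3 = 15; y[5] = 3×-4 = -12

[-36, 12, -9, 40, 15, -12]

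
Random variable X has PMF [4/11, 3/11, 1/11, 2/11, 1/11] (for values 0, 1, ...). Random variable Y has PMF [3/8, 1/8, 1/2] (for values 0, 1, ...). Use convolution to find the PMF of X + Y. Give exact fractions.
P(X+Y=k) = Σ_i P(X=i)·P(Y=k-i) — a convolution of [4/11, 3/11, 1/11, 2/11, 1/11] and [3/8, 1/8, 1/2]. P(X+Y=0) = (4/11)×(3/8) = 3/22; P(X+Y=1) = (4/11)×(1/8) + (3/11)×(3/8) = 1/22 + 9/88 = 13/88; P(X+Y=2) = (4/11)×(1/2) + (3/11)×(1/8) + (1/11)×(3/8) = 2/11 + 3/88 + 3/88 = 1/4; P(X+Y=3) = (3/11)×(1/2) + (1/11)×(1/8) + (2/11)×(3/8) = 3/22 + 1/88 + 3/44 = 19/88; P(X+Y=4) = (1/11)×(1/2) + (2/11)×(1/8) + (1/11)×(3/8) = 1/22 + 1/44 + 3/88 = 9/88; P(X+Y=5) = (2/11)×(1/2) + (1/11)×(1/8) = 1/11 + 1/88 = 9/88; P(X+Y=6) = (1/11)×(1/2) = 1/22. PMF: [3/22, 13/88, 1/4, 19/88, 9/88, 9/88, 1/22] (sums to 1 ✓)

[3/22, 13/88, 1/4, 19/88, 9/88, 9/88, 1/22]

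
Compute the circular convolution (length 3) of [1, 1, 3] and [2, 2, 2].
Use y[k] = Σ_j x[j]·h[(k-j) mod 3]. y[0] = 1×2 + 1×2 + 3×2 = 10; y[1] = 1×2 + 1×2 + 3×2 = 10; y[2] = 1×2 + 1×2 + 3×2 = 10. Result: [10, 10, 10]

[10, 10, 10]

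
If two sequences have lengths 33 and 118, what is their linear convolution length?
Linear/full convolution length: m + n - 1 = 33 + 118 - 1 = 150

150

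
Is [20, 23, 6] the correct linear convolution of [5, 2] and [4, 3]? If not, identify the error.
Recompute linear convolution of [5, 2] and [4, 3]: y[0] = 5×4 = 20; y[1] = 5×3 + 2×4 = 23; y[2] = 2×3 = 6 → [20, 23, 6]. Given [20, 23, 6] matches, so answer: Yes

Yes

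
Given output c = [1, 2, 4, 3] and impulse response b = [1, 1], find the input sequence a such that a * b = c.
Deconvolve c=[1, 2, 4, 3] by b=[1, 1]. Since b[0]=1, solve forward: a[0] = c[0] / 1 = 1; a[1] = (c[1] - 1×1) / 1 = 1; a[2] = (c[2] - 1×1) / 1 = 3. So a = [1, 1, 3]. Check by forward convolution: c[0] = 1×1 = 1; c[1] = 1×1 + 1×1 = 2; c[2] = 1×1 + 3×1 = 4; c[3] = 3×1 = 3

[1, 1, 3]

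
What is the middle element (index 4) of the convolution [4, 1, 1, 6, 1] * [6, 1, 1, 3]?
Use y[k] = Σ_i a[i]·b[k-i] at k=4. y[4] = 1×3 + 1×1 + 6×1 + 1×6 = 16

16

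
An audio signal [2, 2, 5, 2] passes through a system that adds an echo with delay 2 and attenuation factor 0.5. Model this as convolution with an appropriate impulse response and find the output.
Direct-path + delayed-attenuated-path model → impulse response h = [1, 0, 0.5] (1 at lag 0, 0.5 at lag 2). Output y[n] = x[n] + 0.5·x[n - 2] (with x[n] = 0 outside 0..3): y[0] = 2 + 0.5×0 = 2; y[1] = 2 + 0.5×0 = 2; y[2] = 5 + 0.5×2 = 6.0; y[3] = 2 + 0.5×2 = 3.0; y[4] = 0 + 0.5×5 = 2.5; y[5] = 0 + 0.5×2 = 1.0. So y = [2, 2, 6.0, 3.0, 2.5, 1.0]

[2, 2, 6.0, 3.0, 2.5, 1.0]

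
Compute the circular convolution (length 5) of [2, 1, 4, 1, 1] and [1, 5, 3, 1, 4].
Use y[k] = Σ_j u[j]·v[(k-j) mod 5]. y[0] = 2×1 + 1×4 + 4×1 + 1×3 + 1×5 = 18; y[1] = 2×5 + 1×1 + 4×4 + 1×1 + 1×3 = 31; y[2] = 2×3 + 1×5 + 4×1 + 1×4 + 1×1 = 20; y[3] = 2×1 + 1×3 + 4×5 + 1×1 + 1×4 = 30; y[4] = 2×4 + 1×1 + 4×3 + 1×5 + 1×1 = 27. Result: [18, 31, 20, 30, 27]

[18, 31, 20, 30, 27]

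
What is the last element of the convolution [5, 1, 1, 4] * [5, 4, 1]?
Use y[k] = Σ_i a[i]·b[k-i] at k=5. y[5] = 4×1 = 4

4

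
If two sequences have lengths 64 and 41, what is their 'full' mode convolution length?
Linear/full convolution length: m + n - 1 = 64 + 41 - 1 = 104

104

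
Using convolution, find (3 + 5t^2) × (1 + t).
Ascending coefficients: a = [3, 0, 5], b = [1, 1]. c[0] = 3×1 = 3; c[1] = 3×1 + 0×1 = 3; c[2] = 0×1 + 5×1 = 5; c[3] = 5×1 = 5. Result coefficients: [3, 3, 5, 5] → 3 + 3t + 5t^2 + 5t^3

3 + 3t + 5t^2 + 5t^3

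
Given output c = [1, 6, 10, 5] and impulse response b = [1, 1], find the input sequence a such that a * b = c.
Deconvolve c=[1, 6, 10, 5] by b=[1, 1]. Since b[0]=1, solve forward: a[0] = c[0] / 1 = 1; a[1] = (c[1] - 1×1) / 1 = 5; a[2] = (c[2] - 5×1) / 1 = 5. So a = [1, 5, 5]. Check by forward convolution: c[0] = 1×1 = 1; c[1] = 1×1 + 5×1 = 6; c[2] = 5×1 + 5×1 = 10; c[3] = 5×1 = 5

[1, 5, 5]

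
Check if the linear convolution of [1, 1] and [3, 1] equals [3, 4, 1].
Recompute linear convolution of [1, 1] and [3, 1]: y[0] = 1×3 = 3; y[1] = 1×1 + 1×3 = 4; y[2] = 1×1 = 1 → [3, 4, 1]. Given [3, 4, 1] matches, so answer: Yes

Yes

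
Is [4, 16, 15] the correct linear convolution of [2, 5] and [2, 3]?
Recompute linear convolution of [2, 5] and [2, 3]: y[0] = 2×2 = 4; y[1] = 2×3 + 5×2 = 16; y[2] = 5×3 = 15 → [4, 16, 15]. Given [4, 16, 15] matches, so answer: Yes

Yes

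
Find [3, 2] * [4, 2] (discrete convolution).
y[0] = 3×4 = 12; y[1] = 3×2 + 2×4 = 14; y[2] = 2×2 = 4

[12, 14, 4]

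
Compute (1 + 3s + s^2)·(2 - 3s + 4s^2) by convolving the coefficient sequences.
Ascending coefficients: a = [1, 3, 1], b = [2, -3, 4]. c[0] = 1×2 = 2; c[1] = 1×-3 + 3×2 = 3; c[2] = 1×4 + 3×-3 + 1×2 = -3; c[3] = 3×4 + 1×-3 = 9; c[4] = 1×4 = 4. Result coefficients: [2, 3, -3, 9, 4] → 2 + 3s - 3s^2 + 9s^3 + 4s^4

2 + 3s - 3s^2 + 9s^3 + 4s^4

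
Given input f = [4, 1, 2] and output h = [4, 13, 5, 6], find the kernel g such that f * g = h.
Output length 4 = len(f) + len(g) - 1 ⇒ len(g) = 2. Solve g forward using g[k] = (h[k] - Σ_{i≥1} f[i]·g[k-i]) / f[0]: g[0] = h[0] / f[0] = 4 / 4 = 1; g[1] = (h[1] - 1×1) / f[0] = (13 - 1×1) / 4 = 3. So g = [1, 3]. Forward-check [4, 1, 2] * [1, 3]: h[0] = 4×1 = 4; h[1] = 4×3 + 1×1 = 13; h[2] = 1×3 + 2×1 = 5; h[3] = 2×3 = 6 → [4, 13, 5, 6] ✓

[1, 3]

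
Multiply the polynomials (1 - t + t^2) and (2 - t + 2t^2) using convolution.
Ascending coefficients: a = [1, -1, 1], b = [2, -1, 2]. c[0] = 1×2 = 2; c[1] = 1×-1 + -1×2 = -3; c[2] = 1×2 + -1×-1 + 1×2 = 5; c[3] = -1×2 + 1×-1 = -3; c[4] = 1×2 = 2. Result coefficients: [2, -3, 5, -3, 2] → 2 - 3t + 5t^2 - 3t^3 + 2t^4

2 - 3t + 5t^2 - 3t^3 + 2t^4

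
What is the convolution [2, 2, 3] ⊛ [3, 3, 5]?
y[0] = 2×3 = 6; y[1] = 2×3 + 2×3 = 12; y[2] = 2×5 + 2×3 + 3×3 = 25; y[3] = 2×5 + 3×3 = 19; y[4] = 3×5 = 15

[6, 12, 25, 19, 15]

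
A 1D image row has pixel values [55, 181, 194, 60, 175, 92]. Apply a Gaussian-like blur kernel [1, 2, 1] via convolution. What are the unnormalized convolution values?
Convolve image row [55, 181, 194, 60, 175, 92] with kernel [1, 2, 1]: y[0] = 55×1 = 55; y[1] = 55×2 + 181×1 = 291; y[2] = 55×1 + 181×2 + 194×1 = 611; y[3] = 181×1 + 194×2 + 60×1 = 629; y[4] = 194×1 + 60×2 + 175×1 = 489; y[5] = 60×1 + 175×2 + 92×1 = 502; y[6] = 175×1 + 92×2 = 359; y[7] = 92×1 = 92 → [55, 291, 611, 629, 489, 502, 359, 92]. Normalization factor = sum(kernel) = 4.

[55, 291, 611, 629, 489, 502, 359, 92]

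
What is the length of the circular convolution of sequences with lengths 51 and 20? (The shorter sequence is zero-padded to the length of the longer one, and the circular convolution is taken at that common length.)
Circular convolution (zero-padding the shorter input) has length max(m, n) = max(51, 20) = 51

51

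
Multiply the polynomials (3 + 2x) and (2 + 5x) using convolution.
Ascending coefficients: a = [3, 2], b = [2, 5]. c[0] = 3×2 = 6; c[1] = 3×5 + 2×2 = 19; c[2] = 2×5 = 10. Result coefficients: [6, 19, 10] → 6 + 19x + 10x^2

6 + 19x + 10x^2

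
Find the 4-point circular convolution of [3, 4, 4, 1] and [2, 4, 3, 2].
Use y[k] = Σ_j s[j]·t[(k-j) mod 4]. y[0] = 3×2 + 4×2 + 4×3 + 1×4 = 30; y[1] = 3×4 + 4×2 + 4×2 + 1×3 = 31; y[2] = 3×3 + 4×4 + 4×2 + 1×2 = 35; y[3] = 3×2 + 4×3 + 4×4 + 1×2 = 36. Result: [30, 31, 35, 36]

[30, 31, 35, 36]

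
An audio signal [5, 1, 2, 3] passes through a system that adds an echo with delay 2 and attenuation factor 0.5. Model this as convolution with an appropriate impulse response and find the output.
Direct-path + delayed-attenuated-path model → impulse response h = [1, 0, 0.5] (1 at lag 0, 0.5 at lag 2). Output y[n] = x[n] + 0.5·x[n - 2] (with x[n] = 0 outside 0..3): y[0] = 5 + 0.5×0 = 5; y[1] = 1 + 0.5×0 = 1; y[2] = 2 + 0.5×5 = 4.5; y[3] = 3 + 0.5×1 = 3.5; y[4] = 0 + 0.5×2 = 1.0; y[5] = 0 + 0.5×3 = 1.5. So y = [5, 1, 4.5, 3.5, 1.0, 1.5]

[5, 1, 4.5, 3.5, 1.0, 1.5]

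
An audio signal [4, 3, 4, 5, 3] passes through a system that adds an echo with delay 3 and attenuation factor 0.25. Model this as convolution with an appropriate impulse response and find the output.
Direct-path + delayed-attenuated-path model → impulse response h = [1, 0, 0, 0.25] (1 at lag 0, 0.25 at lag 3). Output y[n] = x[n] + 0.25·x[n - 3] (with x[n] = 0 outside 0..4): y[0] = 4 + 0.25×0 = 4; y[1] = 3 + 0.25×0 = 3; y[2] = 4 + 0.25×0 = 4; y[3] = 5 + 0.25×4 = 6.0; y[4] = 3 + 0.25×3 = 3.75; y[5] = 0 + 0.25×4 = 1.0; y[6] = 0 + 0.25×5 = 1.25; y[7] = 0 + 0.25×3 = 0.75. So y = [4, 3, 4, 6.0, 3.75, 1.0, 1.25, 0.75]

[4, 3, 4, 6.0, 3.75, 1.0, 1.25, 0.75]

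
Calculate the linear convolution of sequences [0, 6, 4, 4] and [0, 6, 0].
y[0] = 0×0 = 0; y[1] = 0×6 + 6×0 = 0; y[2] = 0×0 + 6×6 + 4×0 = 36; y[3] = 6×0 + 4×6 + 4×0 = 24; y[4] = 4×0 + 4×6 = 24; y[5] = 4×0 = 0

[0, 0, 36, 24, 24, 0]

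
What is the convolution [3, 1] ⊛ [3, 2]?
y[0] = 3×3 = 9; y[1] = 3×2 + 1×3 = 9; y[2] = 1×2 = 2

[9, 9, 2]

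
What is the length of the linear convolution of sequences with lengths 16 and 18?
Linear/full convolution length: m + n - 1 = 16 + 18 - 1 = 33

33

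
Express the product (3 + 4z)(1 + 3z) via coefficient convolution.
Ascending coefficients: a = [3, 4], b = [1, 3]. c[0] = 3×1 = 3; c[1] = 3×3 + 4×1 = 13; c[2] = 4×3 = 12. Result coefficients: [3, 13, 12] → 3 + 13z + 12z^2

3 + 13z + 12z^2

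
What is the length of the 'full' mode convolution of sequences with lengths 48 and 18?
Linear/full convolution length: m + n - 1 = 48 + 18 - 1 = 65

65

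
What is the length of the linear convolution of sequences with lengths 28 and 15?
Linear/full convolution length: m + n - 1 = 28 + 15 - 1 = 42

42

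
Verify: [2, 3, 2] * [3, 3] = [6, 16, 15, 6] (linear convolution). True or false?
Recompute linear convolution of [2, 3, 2] and [3, 3]: y[0] = 2×3 = 6; y[1] = 2×3 + 3×3 = 15; y[2] = 3×3 + 2×3 = 15; y[3] = 2×3 = 6 → [6, 15, 15, 6]. Compare to given [6, 16, 15, 6]: they differ at index 1: given 16, correct 15, so answer: No

No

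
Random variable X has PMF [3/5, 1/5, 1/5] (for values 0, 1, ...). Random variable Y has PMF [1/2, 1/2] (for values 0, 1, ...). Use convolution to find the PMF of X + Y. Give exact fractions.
P(X+Y=k) = Σ_i P(X=i)·P(Y=k-i) — a convolution of [3/5, 1/5, 1/5] and [1/2, 1/2]. P(X+Y=0) = (3/5)×(1/2) = 3/10; P(X+Y=1) = (3/5)×(1/2) + (1/5)×(1/2) = 3/10 + 1/10 = 2/5; P(X+Y=2) = (1/5)×(1/2) + (1/5)×(1/2) = 1/10 + 1/10 = 1/5; P(X+Y=3) = (1/5)×(1/2) = 1/10. PMF: [3/10, 2/5, 1/5, 1/10] (sums to 1 ✓)

[3/10, 2/5, 1/5, 1/10]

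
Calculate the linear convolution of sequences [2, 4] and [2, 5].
y[0] = 2×2 = 4; y[1] = 2×5 + 4×2 = 18; y[2] = 4×5 = 20

[4, 18, 20]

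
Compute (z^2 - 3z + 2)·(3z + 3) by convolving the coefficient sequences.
Ascending coefficients: a = [2, -3, 1], b = [3, 3]. c[0] = 2×3 = 6; c[1] = 2×3 + -3×3 = -3; c[2] = -3×3 + 1×3 = -6; c[3] = 1×3 = 3. Result coefficients: [6, -3, -6, 3] → 3z^3 - 6z^2 - 3z + 6

3z^3 - 6z^2 - 3z + 6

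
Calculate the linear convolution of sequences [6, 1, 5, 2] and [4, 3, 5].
y[0] = 6×4 = 24; y[1] = 6×3 + 1×4 = 22; y[2] = 6×5 + 1×3 + 5×4 = 53; y[3] = 1×5 + 5×3 + 2×4 = 28; y[4] = 5×5 + 2×3 = 31; y[5] = 2×5 = 10

[24, 22, 53, 28, 31, 10]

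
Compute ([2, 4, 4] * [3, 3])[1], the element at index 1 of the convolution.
Use y[k] = Σ_i a[i]·b[k-i] at k=1. y[1] = 2×3 + 4×3 = 18

18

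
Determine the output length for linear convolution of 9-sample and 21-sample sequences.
Linear/full convolution length: m + n - 1 = 9 + 21 - 1 = 29

29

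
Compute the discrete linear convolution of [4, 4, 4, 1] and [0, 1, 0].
y[0] = 4×0 = 0; y[1] = 4×1 + 4×0 = 4; y[2] = 4×0 + 4×1 + 4×0 = 4; y[3] = 4×0 + 4×1 + 1×0 = 4; y[4] = 4×0 + 1×1 = 1; y[5] = 1×0 = 0

[0, 4, 4, 4, 1, 0]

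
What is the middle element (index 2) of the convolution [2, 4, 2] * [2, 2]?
Use y[k] = Σ_i a[i]·b[k-i] at k=2. y[2] = 4×2 + 2×2 = 12

12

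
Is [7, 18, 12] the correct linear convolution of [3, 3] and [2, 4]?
Recompute linear convolution of [3, 3] and [2, 4]: y[0] = 3×2 = 6; y[1] = 3×4 + 3×2 = 18; y[2] = 3×4 = 12 → [6, 18, 12]. Compare to given [7, 18, 12]: they differ at index 0: given 7, correct 6, so answer: No

No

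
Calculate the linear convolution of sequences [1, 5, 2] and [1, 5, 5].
y[0] = 1×1 = 1; y[1] = 1×5 + 5×1 = 10; y[2] = 1×5 + 5×5 + 2×1 = 32; y[3] = 5×5 + 2×5 = 35; y[4] = 2×5 = 10

[1, 10, 32, 35, 10]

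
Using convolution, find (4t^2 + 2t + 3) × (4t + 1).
Ascending coefficients: a = [3, 2, 4], b = [1, 4]. c[0] = 3×1 = 3; c[1] = 3×4 + 2×1 = 14; c[2] = 2×4 + 4×1 = 12; c[3] = 4×4 = 16. Result coefficients: [3, 14, 12, 16] → 16t^3 + 12t^2 + 14t + 3

16t^3 + 12t^2 + 14t + 3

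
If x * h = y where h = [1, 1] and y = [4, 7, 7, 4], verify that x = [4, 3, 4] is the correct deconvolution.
Forward-compute [4, 3, 4] * [1, 1]: y[0] = 4×1 = 4; y[1] = 4×1 + 3×1 = 7; y[2] = 3×1 + 4×1 = 7; y[3] = 4×1 = 4 → [4, 7, 7, 4]. Matches given y = [4, 7, 7, 4], so verified.

Verified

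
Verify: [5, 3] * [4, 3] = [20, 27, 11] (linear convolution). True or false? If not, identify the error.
Recompute linear convolution of [5, 3] and [4, 3]: y[0] = 5×4 = 20; y[1] = 5×3 + 3×4 = 27; y[2] = 3×3 = 9 → [20, 27, 9]. Compare to given [20, 27, 11]: they differ at index 2: given 11, correct 9, so answer: No

No. Error at index 2: given 11, correct 9.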